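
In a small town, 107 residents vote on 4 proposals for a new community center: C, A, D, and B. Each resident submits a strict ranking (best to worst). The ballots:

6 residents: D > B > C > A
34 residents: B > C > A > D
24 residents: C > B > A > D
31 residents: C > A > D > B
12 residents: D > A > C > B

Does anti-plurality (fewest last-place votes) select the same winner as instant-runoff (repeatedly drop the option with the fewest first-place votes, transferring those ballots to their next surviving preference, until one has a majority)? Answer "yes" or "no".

yes

Anti-plurality — last-place votes: C 0, A 6, D 58, B 43. Winner: C.
Instant-runoff — R1 C 55, A 0, D 18, B 34 (C winner). Winner: C.
The two methods agree.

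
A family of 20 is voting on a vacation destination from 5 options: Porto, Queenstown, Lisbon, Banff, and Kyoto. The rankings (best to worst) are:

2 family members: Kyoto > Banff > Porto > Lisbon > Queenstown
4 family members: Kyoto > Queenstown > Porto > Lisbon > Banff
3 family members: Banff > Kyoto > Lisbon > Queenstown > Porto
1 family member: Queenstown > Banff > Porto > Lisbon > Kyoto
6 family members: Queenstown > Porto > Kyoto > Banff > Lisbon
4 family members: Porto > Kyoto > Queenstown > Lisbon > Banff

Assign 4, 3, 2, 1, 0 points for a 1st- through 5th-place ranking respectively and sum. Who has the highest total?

Porto: 2·2 + 4·2 + 3·0 + 1·2 + 6·3 + 4·4 = 48
Queenstown: 2·0 + 4·3 + 3·1 + 1·4 + 6·4 + 4·2 = 51
Lisbon: 2·1 + 4·1 + 3·2 + 1·1 + 6·0 + 4·1 = 17
Banff: 2·3 + 4·0 + 3·4 + 1·3 + 6·1 + 4·0 = 27
Kyoto: 2·4 + 4·4 + 3·3 + 1·0 + 6·2 + 4·3 = 57
Kyoto has the highest Borda score (57).

Kyoto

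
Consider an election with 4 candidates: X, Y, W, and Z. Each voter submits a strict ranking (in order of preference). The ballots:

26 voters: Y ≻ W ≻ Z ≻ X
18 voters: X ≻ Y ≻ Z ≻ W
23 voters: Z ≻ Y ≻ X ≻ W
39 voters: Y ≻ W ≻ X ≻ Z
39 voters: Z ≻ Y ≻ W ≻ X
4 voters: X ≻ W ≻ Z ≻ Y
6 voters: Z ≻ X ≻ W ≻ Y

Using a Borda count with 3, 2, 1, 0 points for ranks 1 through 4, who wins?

X: 26·0 + 18·3 + 23·1 + 39·1 + 39·0 + 4·3 + 6·2 = 140
Y: 26·3 + 18·2 + 23·2 + 39·3 + 39·2 + 4·0 + 6·0 = 355
W: 26·2 + 18·0 + 23·0 + 39·2 + 39·1 + 4·2 + 6·1 = 183
Z: 26·1 + 18·1 + 23·3 + 39·0 + 39·3 + 4·1 + 6·3 = 252
Y has the highest Borda score (355).

Y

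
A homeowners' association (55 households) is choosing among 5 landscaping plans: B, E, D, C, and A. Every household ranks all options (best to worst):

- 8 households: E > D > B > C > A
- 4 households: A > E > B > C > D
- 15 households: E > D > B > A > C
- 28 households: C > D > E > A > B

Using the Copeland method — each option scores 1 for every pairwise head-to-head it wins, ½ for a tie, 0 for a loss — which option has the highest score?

B: loses to E, D, C, and A → score 0.
E: beats B and A; loses to D and C → score 2.
D: beats B, E, and A; loses to C → score 3.
C: beats B, E, D, and A → score 4.
A: beats B; loses to E, D, and C → score 1.
C has the best pairwise record.

C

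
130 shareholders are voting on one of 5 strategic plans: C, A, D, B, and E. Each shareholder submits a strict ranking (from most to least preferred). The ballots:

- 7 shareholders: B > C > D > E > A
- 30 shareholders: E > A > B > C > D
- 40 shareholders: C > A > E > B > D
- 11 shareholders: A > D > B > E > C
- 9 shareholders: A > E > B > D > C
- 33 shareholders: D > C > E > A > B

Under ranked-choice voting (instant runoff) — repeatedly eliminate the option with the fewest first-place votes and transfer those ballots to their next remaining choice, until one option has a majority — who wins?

C

Round 1: C 40, A 20, D 33, B 7, E 30. Eliminate B.
Round 2: C 47, A 20, D 33, E 30. Eliminate A.
Round 3: C 47, D 44, E 39. Eliminate E.
Round 4: C 77, D 53. C has a majority.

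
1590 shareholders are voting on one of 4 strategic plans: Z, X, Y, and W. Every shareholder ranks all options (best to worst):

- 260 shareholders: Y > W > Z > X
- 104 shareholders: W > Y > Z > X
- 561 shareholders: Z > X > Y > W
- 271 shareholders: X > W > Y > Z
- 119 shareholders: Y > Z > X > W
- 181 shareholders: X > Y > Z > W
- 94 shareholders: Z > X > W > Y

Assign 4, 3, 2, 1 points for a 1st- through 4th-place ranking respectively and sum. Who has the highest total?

X

Z: 260·2 + 104·2 + 561·4 + 271·1 + 119·3 + 181·2 + 94·4 = 4338
X: 260·1 + 104·1 + 561·3 + 271·4 + 119·2 + 181·4 + 94·3 = 4375
Y: 260·4 + 104·3 + 561·2 + 271·2 + 119·4 + 181·3 + 94·1 = 4129
W: 260·3 + 104·4 + 561·1 + 271·3 + 119·1 + 181·1 + 94·2 = 3058
X has the highest Borda score (4375).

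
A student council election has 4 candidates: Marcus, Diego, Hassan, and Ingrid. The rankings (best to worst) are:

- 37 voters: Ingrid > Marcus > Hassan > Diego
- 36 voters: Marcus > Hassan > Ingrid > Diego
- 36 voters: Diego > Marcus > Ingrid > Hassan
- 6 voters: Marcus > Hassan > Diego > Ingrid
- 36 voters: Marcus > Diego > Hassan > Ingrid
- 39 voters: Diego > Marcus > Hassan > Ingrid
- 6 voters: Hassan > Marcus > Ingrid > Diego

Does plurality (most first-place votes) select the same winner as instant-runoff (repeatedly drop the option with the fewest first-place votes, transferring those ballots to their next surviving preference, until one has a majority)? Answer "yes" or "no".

yes

Plurality — first-place votes: Marcus 78, Diego 75, Hassan 6, Ingrid 37. Winner: Marcus.
Instant-runoff — R1 Marcus 78, Diego 75, Hassan 6, Ingrid 37 (Hassan out); R2 Marcus 84, Diego 75, Ingrid 37 (Ingrid out); R3 Marcus 121, Diego 75 (Marcus winner). Winner: Marcus.
The two methods agree.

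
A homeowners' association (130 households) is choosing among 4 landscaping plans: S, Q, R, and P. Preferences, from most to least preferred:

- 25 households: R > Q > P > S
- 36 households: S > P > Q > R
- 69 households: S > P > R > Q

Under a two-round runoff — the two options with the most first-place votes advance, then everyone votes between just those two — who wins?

S

Round 1 first-place votes: S 105, Q 0, R 25, P 0.
S and R advance.
Runoff: S is preferred to R by 105 voters; R by 25.
S wins the runoff.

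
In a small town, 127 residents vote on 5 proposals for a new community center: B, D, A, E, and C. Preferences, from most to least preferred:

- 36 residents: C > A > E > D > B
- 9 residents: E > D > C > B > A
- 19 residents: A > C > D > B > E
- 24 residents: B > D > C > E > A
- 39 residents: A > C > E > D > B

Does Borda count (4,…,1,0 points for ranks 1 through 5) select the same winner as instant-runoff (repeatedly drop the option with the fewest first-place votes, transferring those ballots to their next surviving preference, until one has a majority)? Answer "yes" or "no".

yes

Borda — scores: B 124, D 212, A 340, E 210, C 384. Winner: C.
Instant-runoff — R1 B 24, D 0, A 58, E 9, C 36 (D out); R2 B 24, A 58, E 9, C 36 (E out); R3 B 24, A 58, C 45 (B out); R4 A 58, C 69 (C winner). Winner: C.
The two methods agree.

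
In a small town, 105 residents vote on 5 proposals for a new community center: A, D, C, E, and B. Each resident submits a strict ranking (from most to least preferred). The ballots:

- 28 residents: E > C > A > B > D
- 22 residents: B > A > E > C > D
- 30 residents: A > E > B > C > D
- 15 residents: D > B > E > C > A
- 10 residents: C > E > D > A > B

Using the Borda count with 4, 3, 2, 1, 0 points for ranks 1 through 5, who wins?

E

A: 28·2 + 22·3 + 30·4 + 15·0 + 10·1 = 252
D: 28·0 + 22·0 + 30·0 + 15·4 + 10·2 = 80
C: 28·3 + 22·1 + 30·1 + 15·1 + 10·4 = 191
E: 28·4 + 22·2 + 30·3 + 15·2 + 10·3 = 306
B: 28·1 + 22·4 + 30·2 + 15·3 + 10·0 = 221
E has the highest Borda score (306).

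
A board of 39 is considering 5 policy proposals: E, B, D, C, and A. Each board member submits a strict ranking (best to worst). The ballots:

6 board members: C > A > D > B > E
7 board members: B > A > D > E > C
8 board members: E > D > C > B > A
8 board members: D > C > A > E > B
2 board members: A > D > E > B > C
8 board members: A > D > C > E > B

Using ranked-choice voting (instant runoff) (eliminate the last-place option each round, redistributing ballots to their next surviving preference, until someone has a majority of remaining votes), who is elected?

Round 1: E 8, B 7, D 8, C 6, A 10. Eliminate C.
Round 2: E 8, B 7, D 8, A 16. Eliminate B.
Round 3: E 8, D 8, A 23. A has a majority.

A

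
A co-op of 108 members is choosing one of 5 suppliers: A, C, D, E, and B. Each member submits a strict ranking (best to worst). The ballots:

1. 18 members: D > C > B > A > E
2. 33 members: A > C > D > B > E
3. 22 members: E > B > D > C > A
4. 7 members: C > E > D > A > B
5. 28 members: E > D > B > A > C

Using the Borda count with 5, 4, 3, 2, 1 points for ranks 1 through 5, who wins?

D

A: 18·2 + 33·5 + 22·1 + 7·2 + 28·2 = 293
C: 18·4 + 33·4 + 22·2 + 7·5 + 28·1 = 311
D: 18·5 + 33·3 + 22·3 + 7·3 + 28·4 = 388
E: 18·1 + 33·1 + 22·5 + 7·4 + 28·5 = 329
B: 18·3 + 33·2 + 22·4 + 7·1 + 28·3 = 299
D has the highest Borda score (388).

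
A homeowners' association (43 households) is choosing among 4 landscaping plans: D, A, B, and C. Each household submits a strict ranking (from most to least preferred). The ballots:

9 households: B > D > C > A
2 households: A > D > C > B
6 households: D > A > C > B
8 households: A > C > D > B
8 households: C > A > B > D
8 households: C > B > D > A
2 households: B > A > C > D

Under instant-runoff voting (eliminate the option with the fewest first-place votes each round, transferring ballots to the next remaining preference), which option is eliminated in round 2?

B

Round 1: D 6, A 10, B 11, C 16. Eliminate D.
Round 2: A 16, B 11, C 16. Eliminate B.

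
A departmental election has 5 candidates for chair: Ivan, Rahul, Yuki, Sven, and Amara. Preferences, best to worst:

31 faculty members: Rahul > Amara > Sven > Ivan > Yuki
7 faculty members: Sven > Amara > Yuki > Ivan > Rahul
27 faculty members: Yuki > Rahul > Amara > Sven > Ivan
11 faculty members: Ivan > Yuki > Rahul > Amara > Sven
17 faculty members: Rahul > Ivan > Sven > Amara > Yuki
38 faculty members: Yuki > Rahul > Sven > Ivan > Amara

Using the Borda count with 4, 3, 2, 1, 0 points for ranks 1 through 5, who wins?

Ivan: 31·1 + 7·1 + 27·0 + 11·4 + 17·3 + 38·1 = 171
Rahul: 31·4 + 7·0 + 27·3 + 11·2 + 17·4 + 38·3 = 409
Yuki: 31·0 + 7·2 + 27·4 + 11·3 + 17·0 + 38·4 = 307
Sven: 31·2 + 7·4 + 27·1 + 11·0 + 17·2 + 38·2 = 227
Amara: 31·3 + 7·3 + 27·2 + 11·1 + 17·1 + 38·0 = 196
Rahul has the highest Borda score (409).

Rahul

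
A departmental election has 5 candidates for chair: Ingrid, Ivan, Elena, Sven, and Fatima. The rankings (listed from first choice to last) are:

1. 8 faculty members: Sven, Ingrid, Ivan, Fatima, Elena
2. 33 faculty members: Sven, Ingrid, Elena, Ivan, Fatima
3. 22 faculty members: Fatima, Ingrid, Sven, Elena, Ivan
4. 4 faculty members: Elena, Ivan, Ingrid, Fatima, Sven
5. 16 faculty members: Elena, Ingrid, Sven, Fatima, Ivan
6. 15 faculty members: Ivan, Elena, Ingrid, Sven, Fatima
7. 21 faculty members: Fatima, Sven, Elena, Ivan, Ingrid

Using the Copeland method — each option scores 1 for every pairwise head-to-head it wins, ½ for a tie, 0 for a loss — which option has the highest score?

Ingrid: beats Ivan, Elena, and Fatima; loses to Sven → score 3.
Ivan: beats Fatima; loses to Ingrid, Elena, and Sven → score 1.
Elena: beats Ivan and Fatima; loses to Ingrid and Sven → score 2.
Sven: beats Ingrid, Ivan, Elena, and Fatima → score 4.
Fatima: loses to Ingrid, Ivan, Elena, and Sven → score 0.
Sven has the best pairwise record.

Sven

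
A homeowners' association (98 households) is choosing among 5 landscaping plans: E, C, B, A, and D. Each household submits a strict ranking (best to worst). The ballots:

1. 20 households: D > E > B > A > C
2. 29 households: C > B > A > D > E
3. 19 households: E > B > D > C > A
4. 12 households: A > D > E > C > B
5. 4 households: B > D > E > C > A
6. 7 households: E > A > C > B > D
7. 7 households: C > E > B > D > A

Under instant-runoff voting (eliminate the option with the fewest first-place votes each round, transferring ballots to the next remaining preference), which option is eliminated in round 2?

A

Round 1: E 26, C 36, B 4, A 12, D 20. Eliminate B.
Round 2: E 26, C 36, A 12, D 24. Eliminate A.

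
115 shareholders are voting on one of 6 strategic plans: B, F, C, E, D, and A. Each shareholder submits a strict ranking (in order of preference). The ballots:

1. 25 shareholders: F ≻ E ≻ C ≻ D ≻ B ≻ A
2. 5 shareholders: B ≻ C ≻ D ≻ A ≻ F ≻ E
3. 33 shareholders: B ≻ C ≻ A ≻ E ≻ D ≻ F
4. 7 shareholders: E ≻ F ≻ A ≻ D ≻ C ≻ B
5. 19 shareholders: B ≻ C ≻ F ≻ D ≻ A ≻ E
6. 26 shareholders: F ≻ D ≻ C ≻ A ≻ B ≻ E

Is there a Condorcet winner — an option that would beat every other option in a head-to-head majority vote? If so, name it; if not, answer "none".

F vs B: 58–57 for F.
F vs C: 58–57 for F.
F vs E: 75–40 for F.
F vs D: 77–38 for F.
F vs A: 77–38 for F.
F beats every other option head-to-head.

F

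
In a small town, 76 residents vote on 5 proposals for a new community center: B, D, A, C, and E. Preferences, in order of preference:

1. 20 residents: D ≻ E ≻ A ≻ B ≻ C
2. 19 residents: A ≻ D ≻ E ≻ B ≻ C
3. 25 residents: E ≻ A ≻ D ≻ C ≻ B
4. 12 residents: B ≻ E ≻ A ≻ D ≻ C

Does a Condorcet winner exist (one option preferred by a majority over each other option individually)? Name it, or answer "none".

none

Checking pairwise contests:
D beats B 64–12.
A beats D 56–20.
E beats A 57–19.
B beats C 51–25.
D beats E 39–37.
Every option loses at least one head-to-head, so there is no Condorcet winner.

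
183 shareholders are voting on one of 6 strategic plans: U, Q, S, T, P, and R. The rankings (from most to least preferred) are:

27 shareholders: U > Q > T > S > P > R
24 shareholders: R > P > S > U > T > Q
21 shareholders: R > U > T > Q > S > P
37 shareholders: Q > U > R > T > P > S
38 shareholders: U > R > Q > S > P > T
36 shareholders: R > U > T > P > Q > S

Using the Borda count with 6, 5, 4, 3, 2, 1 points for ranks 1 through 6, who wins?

U

U: 27·6 + 24·3 + 21·5 + 37·5 + 38·6 + 36·5 = 932
Q: 27·5 + 24·1 + 21·3 + 37·6 + 38·4 + 36·2 = 668
S: 27·3 + 24·4 + 21·2 + 37·1 + 38·3 + 36·1 = 406
T: 27·4 + 24·2 + 21·4 + 37·3 + 38·1 + 36·4 = 533
P: 27·2 + 24·5 + 21·1 + 37·2 + 38·2 + 36·3 = 453
R: 27·1 + 24·6 + 21·6 + 37·4 + 38·5 + 36·6 = 851
U has the highest Borda score (932).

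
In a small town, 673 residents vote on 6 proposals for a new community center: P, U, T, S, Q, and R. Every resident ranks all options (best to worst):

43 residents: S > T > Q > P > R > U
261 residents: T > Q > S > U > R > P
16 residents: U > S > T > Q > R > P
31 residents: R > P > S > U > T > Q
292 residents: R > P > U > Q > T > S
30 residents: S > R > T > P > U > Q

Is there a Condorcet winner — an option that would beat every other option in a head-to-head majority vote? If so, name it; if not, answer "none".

none

Checking pairwise contests:
T beats P 350–323.
P beats U 396–277.
U beats T 339–334.
T beats S 553–120.
P beats Q 353–320.
S beats R 350–323.
Every option loses at least one head-to-head, so there is no Condorcet winner.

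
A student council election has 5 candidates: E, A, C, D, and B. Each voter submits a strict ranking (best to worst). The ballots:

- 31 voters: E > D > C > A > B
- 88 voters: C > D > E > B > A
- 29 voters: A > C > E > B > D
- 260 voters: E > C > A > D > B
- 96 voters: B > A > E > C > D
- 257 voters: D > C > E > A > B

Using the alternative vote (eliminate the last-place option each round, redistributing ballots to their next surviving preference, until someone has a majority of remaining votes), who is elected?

E

Round 1: E 291, A 29, C 88, D 257, B 96. Eliminate A.
Round 2: E 291, C 117, D 257, B 96. Eliminate B.
Round 3: E 387, C 117, D 257. E has a majority.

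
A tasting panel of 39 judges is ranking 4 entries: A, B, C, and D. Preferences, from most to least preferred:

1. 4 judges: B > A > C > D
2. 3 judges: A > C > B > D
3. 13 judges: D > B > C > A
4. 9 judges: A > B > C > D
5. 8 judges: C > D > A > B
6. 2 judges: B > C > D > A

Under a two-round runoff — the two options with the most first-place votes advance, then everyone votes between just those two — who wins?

D

Round 1 first-place votes: A 12, B 6, C 8, D 13.
D and A advance.
Runoff: D is preferred to A by 23 voters; A by 16.
D wins the runoff.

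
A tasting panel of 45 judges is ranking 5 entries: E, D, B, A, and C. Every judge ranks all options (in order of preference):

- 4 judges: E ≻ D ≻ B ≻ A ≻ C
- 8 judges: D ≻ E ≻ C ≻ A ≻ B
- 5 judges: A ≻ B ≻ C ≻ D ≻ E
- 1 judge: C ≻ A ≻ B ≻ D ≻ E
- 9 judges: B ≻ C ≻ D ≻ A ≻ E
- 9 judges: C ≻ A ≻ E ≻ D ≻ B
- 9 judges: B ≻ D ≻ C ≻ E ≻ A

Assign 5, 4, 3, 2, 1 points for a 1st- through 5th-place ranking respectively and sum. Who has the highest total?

C

E: 4·5 + 8·4 + 5·1 + 1·1 + 9·1 + 9·3 + 9·2 = 112
D: 4·4 + 8·5 + 5·2 + 1·2 + 9·3 + 9·2 + 9·4 = 149
B: 4·3 + 8·1 + 5·4 + 1·3 + 9·5 + 9·1 + 9·5 = 142
A: 4·2 + 8·2 + 5·5 + 1·4 + 9·2 + 9·4 + 9·1 = 116
C: 4·1 + 8·3 + 5·3 + 1·5 + 9·4 + 9·5 + 9·3 = 156
C has the highest Borda score (156).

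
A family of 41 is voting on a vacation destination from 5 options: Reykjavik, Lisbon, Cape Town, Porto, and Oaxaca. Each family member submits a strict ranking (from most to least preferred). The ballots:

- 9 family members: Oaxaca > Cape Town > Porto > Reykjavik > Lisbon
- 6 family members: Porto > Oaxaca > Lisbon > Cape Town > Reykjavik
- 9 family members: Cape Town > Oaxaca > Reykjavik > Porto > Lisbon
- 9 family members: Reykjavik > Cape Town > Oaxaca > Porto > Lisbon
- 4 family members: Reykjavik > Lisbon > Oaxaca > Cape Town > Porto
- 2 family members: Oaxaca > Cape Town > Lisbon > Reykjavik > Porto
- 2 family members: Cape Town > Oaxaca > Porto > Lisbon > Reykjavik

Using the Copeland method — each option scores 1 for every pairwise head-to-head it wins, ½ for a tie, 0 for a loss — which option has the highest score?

Reykjavik: beats Lisbon and Porto; loses to Cape Town and Oaxaca → score 2.
Lisbon: loses to Reykjavik, Cape Town, Porto, and Oaxaca → score 0.
Cape Town: beats Reykjavik, Lisbon, and Porto; loses to Oaxaca → score 3.
Porto: beats Lisbon; loses to Reykjavik, Cape Town, and Oaxaca → score 1.
Oaxaca: beats Reykjavik, Lisbon, Cape Town, and Porto → score 4.
Oaxaca has the best pairwise record.

Oaxaca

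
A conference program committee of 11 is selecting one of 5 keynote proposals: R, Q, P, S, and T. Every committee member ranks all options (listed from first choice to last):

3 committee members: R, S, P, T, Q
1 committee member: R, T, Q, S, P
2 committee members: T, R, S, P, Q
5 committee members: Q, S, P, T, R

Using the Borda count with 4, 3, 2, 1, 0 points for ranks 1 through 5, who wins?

S

R: 3·4 + 1·4 + 2·3 + 5·0 = 22
Q: 3·0 + 1·2 + 2·0 + 5·4 = 22
P: 3·2 + 1·0 + 2·1 + 5·2 = 18
S: 3·3 + 1·1 + 2·2 + 5·3 = 29
T: 3·1 + 1·3 + 2·4 + 5·1 = 19
S has the highest Borda score (29).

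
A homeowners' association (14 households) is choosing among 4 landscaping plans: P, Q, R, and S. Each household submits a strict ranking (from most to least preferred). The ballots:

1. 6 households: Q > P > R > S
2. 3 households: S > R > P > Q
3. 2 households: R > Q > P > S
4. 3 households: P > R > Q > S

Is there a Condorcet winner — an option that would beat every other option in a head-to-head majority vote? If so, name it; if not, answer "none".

none

Checking pairwise contests:
Q beats P 8–6.
R beats Q 8–6.
P beats R 9–5.
P beats S 11–3.
Every option loses at least one head-to-head, so there is no Condorcet winner.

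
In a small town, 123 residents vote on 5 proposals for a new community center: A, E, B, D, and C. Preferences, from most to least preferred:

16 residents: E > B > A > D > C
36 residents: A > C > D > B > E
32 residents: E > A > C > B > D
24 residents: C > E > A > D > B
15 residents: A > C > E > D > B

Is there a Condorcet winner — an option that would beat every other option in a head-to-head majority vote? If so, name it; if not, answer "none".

none

Checking pairwise contests:
E beats A 72–51.
C beats E 75–48.
A beats B 107–16.
A beats D 123–0.
A beats C 99–24.
Every option loses at least one head-to-head, so there is no Condorcet winner.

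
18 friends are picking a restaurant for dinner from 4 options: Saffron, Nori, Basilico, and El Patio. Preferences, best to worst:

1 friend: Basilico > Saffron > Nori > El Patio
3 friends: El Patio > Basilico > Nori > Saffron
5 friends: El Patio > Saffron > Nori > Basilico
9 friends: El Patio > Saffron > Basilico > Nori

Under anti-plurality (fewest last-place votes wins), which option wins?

Last-place votes: Saffron 3, Nori 9, Basilico 5, El Patio 1.
El Patio is ranked last by the fewest voters, so El Patio wins.

El Patio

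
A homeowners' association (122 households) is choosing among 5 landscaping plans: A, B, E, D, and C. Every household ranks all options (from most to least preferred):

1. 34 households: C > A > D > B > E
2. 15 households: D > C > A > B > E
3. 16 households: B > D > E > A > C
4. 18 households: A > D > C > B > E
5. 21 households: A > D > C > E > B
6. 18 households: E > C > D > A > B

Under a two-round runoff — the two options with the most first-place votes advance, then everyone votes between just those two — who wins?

Round 1 first-place votes: A 39, B 16, E 18, D 15, C 34.
A and C advance.
Runoff: A is preferred to C by 55 voters; C by 67.
C wins the runoff.

C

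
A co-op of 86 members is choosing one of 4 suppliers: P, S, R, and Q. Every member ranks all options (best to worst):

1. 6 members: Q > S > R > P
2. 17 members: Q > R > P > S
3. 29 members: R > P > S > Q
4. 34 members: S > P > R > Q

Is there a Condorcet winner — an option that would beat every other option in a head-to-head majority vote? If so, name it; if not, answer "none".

R

R vs P: 52–34 for R.
R vs S: 46–40 for R.
R vs Q: 63–23 for R.
R beats every other option head-to-head.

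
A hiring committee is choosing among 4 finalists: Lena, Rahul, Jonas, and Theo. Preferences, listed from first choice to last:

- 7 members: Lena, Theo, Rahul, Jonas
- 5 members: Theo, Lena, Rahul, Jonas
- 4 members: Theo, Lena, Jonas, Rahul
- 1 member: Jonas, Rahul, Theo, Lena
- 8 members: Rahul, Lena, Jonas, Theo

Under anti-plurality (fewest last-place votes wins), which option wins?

Last-place votes: Lena 1, Rahul 4, Jonas 12, Theo 8.
Lena is ranked last by the fewest voters, so Lena wins.

Lena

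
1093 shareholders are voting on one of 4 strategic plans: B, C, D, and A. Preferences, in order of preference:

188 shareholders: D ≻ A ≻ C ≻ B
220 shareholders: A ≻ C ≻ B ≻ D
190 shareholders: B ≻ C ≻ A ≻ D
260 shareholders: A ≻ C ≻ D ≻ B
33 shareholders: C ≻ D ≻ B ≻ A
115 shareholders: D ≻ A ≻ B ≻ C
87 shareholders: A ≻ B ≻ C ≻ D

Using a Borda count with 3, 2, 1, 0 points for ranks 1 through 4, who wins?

A

B: 188·0 + 220·1 + 190·3 + 260·0 + 33·1 + 115·1 + 87·2 = 1112
C: 188·1 + 220·2 + 190·2 + 260·2 + 33·3 + 115·0 + 87·1 = 1714
D: 188·3 + 220·0 + 190·0 + 260·1 + 33·2 + 115·3 + 87·0 = 1235
A: 188·2 + 220·3 + 190·1 + 260·3 + 33·0 + 115·2 + 87·3 = 2497
A has the highest Borda score (2497).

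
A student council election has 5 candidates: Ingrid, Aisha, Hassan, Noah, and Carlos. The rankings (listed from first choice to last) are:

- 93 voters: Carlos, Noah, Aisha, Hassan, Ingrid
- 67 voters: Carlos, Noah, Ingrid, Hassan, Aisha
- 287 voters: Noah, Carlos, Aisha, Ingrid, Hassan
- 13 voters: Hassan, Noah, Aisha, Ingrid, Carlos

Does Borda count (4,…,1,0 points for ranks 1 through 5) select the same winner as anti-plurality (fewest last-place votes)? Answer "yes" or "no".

yes

Borda — scores: Ingrid 434, Aisha 786, Hassan 212, Noah 1667, Carlos 1501. Winner: Noah.
Anti-plurality — last-place votes: Ingrid 93, Aisha 67, Hassan 287, Noah 0, Carlos 13. Winner: Noah.
The two methods agree.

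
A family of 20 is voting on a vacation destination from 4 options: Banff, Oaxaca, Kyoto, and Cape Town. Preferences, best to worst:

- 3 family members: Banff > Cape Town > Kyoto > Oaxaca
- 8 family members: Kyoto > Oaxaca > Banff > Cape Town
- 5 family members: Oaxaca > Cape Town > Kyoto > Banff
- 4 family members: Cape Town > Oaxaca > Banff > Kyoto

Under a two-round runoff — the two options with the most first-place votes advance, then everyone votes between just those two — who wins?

Kyoto

Round 1 first-place votes: Banff 3, Oaxaca 5, Kyoto 8, Cape Town 4.
Kyoto and Oaxaca advance.
Runoff: Kyoto is preferred to Oaxaca by 11 voters; Oaxaca by 9.
Kyoto wins the runoff.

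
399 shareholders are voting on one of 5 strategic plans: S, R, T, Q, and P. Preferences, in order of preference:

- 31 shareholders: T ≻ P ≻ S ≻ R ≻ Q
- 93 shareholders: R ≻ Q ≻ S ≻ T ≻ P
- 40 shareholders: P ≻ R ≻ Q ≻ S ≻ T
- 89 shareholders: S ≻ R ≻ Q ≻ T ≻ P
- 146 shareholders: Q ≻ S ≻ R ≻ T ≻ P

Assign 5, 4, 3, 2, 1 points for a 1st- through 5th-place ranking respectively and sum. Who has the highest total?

S: 31·3 + 93·3 + 40·2 + 89·5 + 146·4 = 1481
R: 31·2 + 93·5 + 40·4 + 89·4 + 146·3 = 1481
T: 31·5 + 93·2 + 40·1 + 89·2 + 146·2 = 851
Q: 31·1 + 93·4 + 40·3 + 89·3 + 146·5 = 1520
P: 31·4 + 93·1 + 40·5 + 89·1 + 146·1 = 652
Q has the highest Borda score (1520).

Q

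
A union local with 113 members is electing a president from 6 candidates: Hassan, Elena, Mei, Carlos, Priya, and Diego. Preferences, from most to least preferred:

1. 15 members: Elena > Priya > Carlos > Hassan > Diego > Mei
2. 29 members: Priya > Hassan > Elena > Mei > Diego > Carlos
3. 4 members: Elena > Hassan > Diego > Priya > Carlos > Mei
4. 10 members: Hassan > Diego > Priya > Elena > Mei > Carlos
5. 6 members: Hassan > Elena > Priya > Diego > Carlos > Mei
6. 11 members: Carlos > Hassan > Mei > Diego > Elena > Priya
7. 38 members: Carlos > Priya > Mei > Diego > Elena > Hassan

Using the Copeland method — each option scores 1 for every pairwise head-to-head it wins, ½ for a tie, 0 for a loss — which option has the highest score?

Hassan: beats Mei and Diego; loses to Elena, Carlos, and Priya → score 2.
Elena: beats Hassan, Mei, and Carlos; loses to Priya and Diego → score 3.
Mei: beats Diego; loses to Hassan, Elena, Carlos, and Priya → score 1.
Carlos: beats Hassan, Mei, and Diego; loses to Elena and Priya → score 3.
Priya: beats Hassan, Elena, Mei, Carlos, and Diego → score 5.
Diego: beats Elena; loses to Hassan, Mei, Carlos, and Priya → score 1.
Priya has the best pairwise record.

Priya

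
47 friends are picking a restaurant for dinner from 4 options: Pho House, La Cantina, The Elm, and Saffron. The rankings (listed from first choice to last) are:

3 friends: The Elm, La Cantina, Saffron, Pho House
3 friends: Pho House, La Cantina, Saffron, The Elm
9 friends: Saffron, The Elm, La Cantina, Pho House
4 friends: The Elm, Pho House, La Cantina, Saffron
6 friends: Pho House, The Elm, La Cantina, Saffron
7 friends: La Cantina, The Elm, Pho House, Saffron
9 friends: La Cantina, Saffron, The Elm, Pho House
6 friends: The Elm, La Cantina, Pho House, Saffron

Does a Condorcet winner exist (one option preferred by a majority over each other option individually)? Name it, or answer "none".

The Elm vs Pho House: 38–9 for The Elm.
The Elm vs La Cantina: 28–19 for The Elm.
The Elm vs Saffron: 26–21 for The Elm.
The Elm beats every other option head-to-head.

The Elm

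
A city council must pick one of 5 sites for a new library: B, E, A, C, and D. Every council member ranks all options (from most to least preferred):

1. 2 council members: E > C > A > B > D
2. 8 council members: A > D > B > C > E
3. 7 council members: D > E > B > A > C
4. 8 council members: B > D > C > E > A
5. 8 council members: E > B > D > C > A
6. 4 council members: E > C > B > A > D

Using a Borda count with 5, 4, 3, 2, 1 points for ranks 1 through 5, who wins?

B: 2·2 + 8·3 + 7·3 + 8·5 + 8·4 + 4·3 = 133
E: 2·5 + 8·1 + 7·4 + 8·2 + 8·5 + 4·5 = 122
A: 2·3 + 8·5 + 7·2 + 8·1 + 8·1 + 4·2 = 84
C: 2·4 + 8·2 + 7·1 + 8·3 + 8·2 + 4·4 = 87
D: 2·1 + 8·4 + 7·5 + 8·4 + 8·3 + 4·1 = 129
B has the highest Borda score (133).

B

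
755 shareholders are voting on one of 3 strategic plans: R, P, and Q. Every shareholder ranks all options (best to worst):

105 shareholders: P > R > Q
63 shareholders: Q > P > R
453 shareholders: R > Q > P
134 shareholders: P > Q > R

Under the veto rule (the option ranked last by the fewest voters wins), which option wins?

Q

Last-place votes: R 197, P 453, Q 105.
Q is ranked last by the fewest voters, so Q wins.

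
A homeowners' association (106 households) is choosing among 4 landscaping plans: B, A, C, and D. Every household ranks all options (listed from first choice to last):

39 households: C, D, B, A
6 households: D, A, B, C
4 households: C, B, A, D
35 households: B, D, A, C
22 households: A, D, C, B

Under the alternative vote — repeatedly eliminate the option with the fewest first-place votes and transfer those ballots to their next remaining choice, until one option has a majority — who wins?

Round 1: B 35, A 22, C 43, D 6. Eliminate D.
Round 2: B 35, A 28, C 43. Eliminate A.
Round 3: B 41, C 65. C has a majority.

C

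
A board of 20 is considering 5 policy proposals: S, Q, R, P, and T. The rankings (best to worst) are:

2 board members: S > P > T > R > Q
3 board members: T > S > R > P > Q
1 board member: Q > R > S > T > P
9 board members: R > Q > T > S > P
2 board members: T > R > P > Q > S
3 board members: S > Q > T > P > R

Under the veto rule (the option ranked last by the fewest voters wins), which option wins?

T

Last-place votes: S 2, Q 5, R 3, P 10, T 0.
T is ranked last by the fewest voters, so T wins.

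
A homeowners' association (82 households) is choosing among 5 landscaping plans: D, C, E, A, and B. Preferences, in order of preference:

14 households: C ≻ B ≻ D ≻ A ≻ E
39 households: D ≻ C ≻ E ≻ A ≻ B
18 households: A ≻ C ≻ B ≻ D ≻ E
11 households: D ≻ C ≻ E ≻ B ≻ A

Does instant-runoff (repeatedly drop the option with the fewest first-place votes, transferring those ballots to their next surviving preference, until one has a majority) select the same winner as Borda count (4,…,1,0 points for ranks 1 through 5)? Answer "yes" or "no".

no

Instant-runoff — R1 D 50, C 14, E 0, A 18, B 0 (D winner). Winner: D.
Borda — scores: D 246, C 260, E 100, A 125, B 89. Winner: C.
The two methods disagree.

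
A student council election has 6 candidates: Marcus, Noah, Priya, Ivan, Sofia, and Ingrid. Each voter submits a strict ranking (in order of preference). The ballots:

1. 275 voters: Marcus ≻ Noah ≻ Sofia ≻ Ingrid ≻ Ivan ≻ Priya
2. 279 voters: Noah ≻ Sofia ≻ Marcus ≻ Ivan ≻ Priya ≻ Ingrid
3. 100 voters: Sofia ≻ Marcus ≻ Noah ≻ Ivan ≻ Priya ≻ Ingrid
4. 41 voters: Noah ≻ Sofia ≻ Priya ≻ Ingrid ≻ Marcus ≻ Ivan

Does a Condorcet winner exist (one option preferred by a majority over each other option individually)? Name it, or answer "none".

Checking pairwise contests:
Sofia beats Marcus 420–275.
Marcus beats Noah 375–320.
Marcus beats Priya 654–41.
Marcus beats Ivan 695–0.
Noah beats Sofia 595–100.
Marcus beats Ingrid 654–41.
Every option loses at least one head-to-head, so there is no Condorcet winner.

none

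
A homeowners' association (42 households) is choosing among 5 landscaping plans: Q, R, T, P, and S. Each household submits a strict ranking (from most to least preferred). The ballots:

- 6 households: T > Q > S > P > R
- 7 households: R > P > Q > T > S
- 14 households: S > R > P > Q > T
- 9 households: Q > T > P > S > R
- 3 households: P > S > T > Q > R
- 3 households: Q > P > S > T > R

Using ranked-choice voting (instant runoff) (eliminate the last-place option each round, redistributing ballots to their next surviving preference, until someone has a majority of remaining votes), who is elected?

Q

Round 1: Q 12, R 7, T 6, P 3, S 14. Eliminate P.
Round 2: Q 12, R 7, T 6, S 17. Eliminate T.
Round 3: Q 18, R 7, S 17. Eliminate R.
Round 4: Q 25, S 17. Q has a majority.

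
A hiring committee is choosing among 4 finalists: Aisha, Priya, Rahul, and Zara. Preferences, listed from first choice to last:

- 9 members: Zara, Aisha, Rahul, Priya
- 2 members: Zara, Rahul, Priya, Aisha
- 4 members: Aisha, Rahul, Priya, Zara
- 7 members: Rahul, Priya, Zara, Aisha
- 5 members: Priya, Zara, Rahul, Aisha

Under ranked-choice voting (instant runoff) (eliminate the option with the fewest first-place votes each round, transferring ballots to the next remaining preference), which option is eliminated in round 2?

Priya

Round 1: Aisha 4, Priya 5, Rahul 7, Zara 11. Eliminate Aisha.
Round 2: Priya 5, Rahul 11, Zara 11. Eliminate Priya.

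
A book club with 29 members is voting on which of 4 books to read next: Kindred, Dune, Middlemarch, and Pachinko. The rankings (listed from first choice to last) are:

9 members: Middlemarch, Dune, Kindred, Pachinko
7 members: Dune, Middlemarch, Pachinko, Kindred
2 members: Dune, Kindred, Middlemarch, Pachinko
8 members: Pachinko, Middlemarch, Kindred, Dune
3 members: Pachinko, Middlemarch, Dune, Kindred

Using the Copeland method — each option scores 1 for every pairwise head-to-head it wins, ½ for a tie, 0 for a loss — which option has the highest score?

Kindred: loses to Dune, Middlemarch, and Pachinko → score 0.
Dune: beats Kindred and Pachinko; loses to Middlemarch → score 2.
Middlemarch: beats Kindred, Dune, and Pachinko → score 3.
Pachinko: beats Kindred; loses to Dune and Middlemarch → score 1.
Middlemarch has the best pairwise record.

Middlemarch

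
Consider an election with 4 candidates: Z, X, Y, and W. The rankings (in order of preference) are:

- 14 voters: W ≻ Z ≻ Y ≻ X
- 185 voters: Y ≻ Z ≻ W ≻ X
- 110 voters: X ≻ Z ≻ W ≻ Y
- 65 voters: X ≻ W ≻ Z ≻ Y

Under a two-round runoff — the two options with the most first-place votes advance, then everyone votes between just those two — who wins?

Y

Round 1 first-place votes: Z 0, X 175, Y 185, W 14.
Y and X advance.
Runoff: Y is preferred to X by 199 voters; X by 175.
Y wins the runoff.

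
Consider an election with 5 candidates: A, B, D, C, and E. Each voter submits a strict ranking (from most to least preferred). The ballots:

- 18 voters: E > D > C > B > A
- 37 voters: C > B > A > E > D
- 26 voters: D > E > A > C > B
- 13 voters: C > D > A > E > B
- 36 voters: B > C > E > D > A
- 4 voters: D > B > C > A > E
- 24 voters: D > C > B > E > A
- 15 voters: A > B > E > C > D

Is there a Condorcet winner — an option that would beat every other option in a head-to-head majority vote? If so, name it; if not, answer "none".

C

C vs A: 132–41 for C.
C vs B: 118–55 for C.
C vs D: 101–72 for C.
C vs E: 114–59 for C.
C beats every other option head-to-head.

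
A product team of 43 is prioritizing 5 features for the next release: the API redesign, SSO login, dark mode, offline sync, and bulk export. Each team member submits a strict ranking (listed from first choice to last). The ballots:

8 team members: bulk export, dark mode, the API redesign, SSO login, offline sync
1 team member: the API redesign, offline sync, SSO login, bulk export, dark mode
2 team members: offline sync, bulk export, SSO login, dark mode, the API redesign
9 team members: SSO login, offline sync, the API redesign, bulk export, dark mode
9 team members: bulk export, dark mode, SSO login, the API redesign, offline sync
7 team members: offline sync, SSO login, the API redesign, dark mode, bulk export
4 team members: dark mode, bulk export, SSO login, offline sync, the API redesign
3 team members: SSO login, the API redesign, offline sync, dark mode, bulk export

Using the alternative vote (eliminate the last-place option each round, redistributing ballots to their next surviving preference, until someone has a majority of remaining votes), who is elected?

Round 1: the API redesign 1, SSO login 12, dark mode 4, offline sync 9, bulk export 17. Eliminate the API redesign.
Round 2: SSO login 12, dark mode 4, offline sync 10, bulk export 17. Eliminate dark mode.
Round 3: SSO login 12, offline sync 10, bulk export 21. Eliminate offline sync.
Round 4: SSO login 20, bulk export 23. Bulk export has a majority.

bulk export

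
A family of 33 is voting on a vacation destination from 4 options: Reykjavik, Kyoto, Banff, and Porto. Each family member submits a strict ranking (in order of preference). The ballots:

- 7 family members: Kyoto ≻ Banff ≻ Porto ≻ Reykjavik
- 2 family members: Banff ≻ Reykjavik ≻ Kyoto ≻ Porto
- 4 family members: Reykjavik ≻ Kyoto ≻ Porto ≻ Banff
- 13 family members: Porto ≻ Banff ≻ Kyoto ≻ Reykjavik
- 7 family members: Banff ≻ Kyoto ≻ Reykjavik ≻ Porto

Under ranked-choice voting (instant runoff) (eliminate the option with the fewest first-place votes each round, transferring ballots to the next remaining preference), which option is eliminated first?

Reykjavik

Round 1: Reykjavik 4, Kyoto 7, Banff 9, Porto 13. Eliminate Reykjavik.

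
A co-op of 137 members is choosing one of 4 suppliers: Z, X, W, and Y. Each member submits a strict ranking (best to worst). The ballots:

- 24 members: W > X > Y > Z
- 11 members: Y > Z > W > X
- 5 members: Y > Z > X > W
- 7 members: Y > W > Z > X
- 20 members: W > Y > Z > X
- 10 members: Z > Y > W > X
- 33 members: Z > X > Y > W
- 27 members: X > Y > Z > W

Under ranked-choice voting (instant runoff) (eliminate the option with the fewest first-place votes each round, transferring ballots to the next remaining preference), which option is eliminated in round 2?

Round 1: Z 43, X 27, W 44, Y 23. Eliminate Y.
Round 2: Z 59, X 27, W 51. Eliminate X.

X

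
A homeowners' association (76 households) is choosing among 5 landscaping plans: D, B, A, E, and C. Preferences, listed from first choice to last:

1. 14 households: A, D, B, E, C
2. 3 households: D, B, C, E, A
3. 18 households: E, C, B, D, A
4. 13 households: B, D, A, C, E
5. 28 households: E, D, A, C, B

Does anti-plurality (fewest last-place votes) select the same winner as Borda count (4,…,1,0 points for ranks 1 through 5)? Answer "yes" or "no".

Anti-plurality — last-place votes: D 0, B 28, A 21, E 13, C 14. Winner: D.
Borda — scores: D 195, B 125, A 138, E 201, C 101. Winner: E.
The two methods disagree.

no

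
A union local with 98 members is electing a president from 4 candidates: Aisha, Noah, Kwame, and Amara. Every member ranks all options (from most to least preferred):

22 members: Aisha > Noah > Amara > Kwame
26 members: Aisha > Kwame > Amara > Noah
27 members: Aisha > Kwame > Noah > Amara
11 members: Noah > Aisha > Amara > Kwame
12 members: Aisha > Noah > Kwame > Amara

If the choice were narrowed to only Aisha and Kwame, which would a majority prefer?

Voters preferring Aisha to Kwame: 98; preferring Kwame to Aisha: 0.
Aisha wins the head-to-head.

Aisha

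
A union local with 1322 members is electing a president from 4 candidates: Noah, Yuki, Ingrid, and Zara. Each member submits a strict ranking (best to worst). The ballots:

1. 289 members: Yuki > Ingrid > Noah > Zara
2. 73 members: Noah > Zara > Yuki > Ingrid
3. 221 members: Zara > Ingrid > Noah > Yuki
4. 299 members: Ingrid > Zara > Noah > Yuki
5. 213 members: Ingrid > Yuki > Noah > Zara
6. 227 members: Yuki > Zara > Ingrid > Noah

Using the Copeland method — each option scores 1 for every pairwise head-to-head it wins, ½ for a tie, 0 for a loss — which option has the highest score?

Noah: loses to Yuki, Ingrid, and Zara → score 0.
Yuki: beats Noah and Zara; loses to Ingrid → score 2.
Ingrid: beats Noah, Yuki, and Zara → score 3.
Zara: beats Noah; loses to Yuki and Ingrid → score 1.
Ingrid has the best pairwise record.

Ingrid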